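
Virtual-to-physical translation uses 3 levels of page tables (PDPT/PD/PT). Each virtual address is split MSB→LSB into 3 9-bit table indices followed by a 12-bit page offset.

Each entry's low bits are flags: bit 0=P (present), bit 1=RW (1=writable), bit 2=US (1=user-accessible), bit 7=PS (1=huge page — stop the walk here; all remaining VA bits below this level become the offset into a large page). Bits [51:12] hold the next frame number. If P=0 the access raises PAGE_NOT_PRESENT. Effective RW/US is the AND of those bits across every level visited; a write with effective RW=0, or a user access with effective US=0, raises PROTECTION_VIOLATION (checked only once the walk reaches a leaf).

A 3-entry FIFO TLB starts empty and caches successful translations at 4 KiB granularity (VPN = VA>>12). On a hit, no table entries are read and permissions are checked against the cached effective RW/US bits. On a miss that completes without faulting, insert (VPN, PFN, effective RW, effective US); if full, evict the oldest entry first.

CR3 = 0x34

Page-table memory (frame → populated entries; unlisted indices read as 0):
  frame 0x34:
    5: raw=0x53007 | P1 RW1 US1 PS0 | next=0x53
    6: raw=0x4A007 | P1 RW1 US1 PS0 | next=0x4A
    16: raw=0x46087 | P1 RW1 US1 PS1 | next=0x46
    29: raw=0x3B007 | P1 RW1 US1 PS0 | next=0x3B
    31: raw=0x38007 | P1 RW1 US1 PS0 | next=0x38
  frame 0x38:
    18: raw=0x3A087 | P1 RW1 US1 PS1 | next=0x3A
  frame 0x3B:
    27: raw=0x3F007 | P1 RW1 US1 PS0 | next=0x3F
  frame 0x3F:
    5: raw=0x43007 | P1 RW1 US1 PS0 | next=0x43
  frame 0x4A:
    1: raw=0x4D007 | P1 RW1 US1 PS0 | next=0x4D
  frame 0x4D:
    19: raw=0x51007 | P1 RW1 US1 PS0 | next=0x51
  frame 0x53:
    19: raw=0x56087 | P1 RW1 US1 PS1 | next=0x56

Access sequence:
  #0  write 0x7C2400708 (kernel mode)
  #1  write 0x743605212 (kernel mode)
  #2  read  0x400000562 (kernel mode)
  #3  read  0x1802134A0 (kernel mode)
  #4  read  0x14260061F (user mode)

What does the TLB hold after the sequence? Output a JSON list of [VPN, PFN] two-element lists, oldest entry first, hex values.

Trace:
#0 VA=0x7C2400708 (w,kernel):
  L0 @0x34[31] → 0x38007  P=1,RW=1,US=1,PS=0
  L1 @0x38[18] → 0x3A087  P=1,RW=1,US=1,PS=1
  ⇒ phys 0x3A708 (huge @L1)  [2 reads]
#1 VA=0x743605212 (w,kernel):
  L0 @0x34[29] → 0x3B007  P=1,RW=1,US=1,PS=0
  L1 @0x3B[27] → 0x3F007  P=1,RW=1,US=1,PS=0
  L2 @0x3F[5] → 0x43007  P=1,RW=1,US=1,PS=0
  ⇒ phys 0x43212  [3 reads]
#2 VA=0x400000562 (r,kernel):
  L0 @0x34[16] → 0x46087  P=1,RW=1,US=1,PS=1
  ⇒ phys 0x46562 (huge @L0)  [1 reads]
#3 VA=0x1802134A0 (r,kernel):
  L0 @0x34[6] → 0x4A007  P=1,RW=1,US=1,PS=0
  L1 @0x4A[1] → 0x4D007  P=1,RW=1,US=1,PS=0
  L2 @0x4D[19] → 0x51007  P=1,RW=1,US=1,PS=0
  ⇒ phys 0x514A0  [3 reads]
#4 VA=0x14260061F (r,user):
  L0 @0x34[5] → 0x53007  P=1,RW=1,US=1,PS=0
  L1 @0x53[19] → 0x56087  P=1,RW=1,US=1,PS=1
  ⇒ phys 0x5661F (huge @L1)  [2 reads]

TLB: [["0x400000", "0x46"], ["0x180213", "0x51"], ["0x142600", "0x56"]]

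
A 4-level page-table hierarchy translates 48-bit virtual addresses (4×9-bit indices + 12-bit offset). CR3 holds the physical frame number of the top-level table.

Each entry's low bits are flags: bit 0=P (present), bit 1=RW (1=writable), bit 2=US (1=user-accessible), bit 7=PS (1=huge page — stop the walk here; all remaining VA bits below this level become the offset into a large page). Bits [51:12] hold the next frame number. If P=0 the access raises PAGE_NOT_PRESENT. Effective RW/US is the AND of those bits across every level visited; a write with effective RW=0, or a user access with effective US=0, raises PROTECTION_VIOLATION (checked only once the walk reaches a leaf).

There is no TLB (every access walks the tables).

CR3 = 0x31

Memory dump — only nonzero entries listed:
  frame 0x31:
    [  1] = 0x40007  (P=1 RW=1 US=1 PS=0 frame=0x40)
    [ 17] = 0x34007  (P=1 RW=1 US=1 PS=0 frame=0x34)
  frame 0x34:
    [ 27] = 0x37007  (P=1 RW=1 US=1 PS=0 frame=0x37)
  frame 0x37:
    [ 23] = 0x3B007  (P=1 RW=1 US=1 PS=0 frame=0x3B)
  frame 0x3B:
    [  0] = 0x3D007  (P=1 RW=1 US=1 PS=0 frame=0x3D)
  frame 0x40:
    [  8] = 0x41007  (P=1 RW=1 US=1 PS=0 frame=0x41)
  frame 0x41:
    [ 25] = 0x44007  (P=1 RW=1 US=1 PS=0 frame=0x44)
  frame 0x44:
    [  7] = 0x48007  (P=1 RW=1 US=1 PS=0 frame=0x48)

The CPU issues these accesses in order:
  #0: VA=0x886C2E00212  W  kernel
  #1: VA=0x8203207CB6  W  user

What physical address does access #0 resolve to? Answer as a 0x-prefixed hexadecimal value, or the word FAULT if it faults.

Trace:
#0 VA=0x886C2E00212 (w,kernel):
  L0 @0x31[17] → 0x34007  P=1,RW=1,US=1,PS=0
  L1 @0x34[27] → 0x37007  P=1,RW=1,US=1,PS=0
  L2 @0x37[23] → 0x3B007  P=1,RW=1,US=1,PS=0
  L3 @0x3B[0] → 0x3D007  P=1,RW=1,US=1,PS=0
  → PA=0x3D212  (4 entries read)
#1 VA=0x8203207CB6 (w,user):
  L0 @0x31[1] → 0x40007  P=1,RW=1,US=1,PS=0
  L1 @0x40[8] → 0x41007  P=1,RW=1,US=1,PS=0
  L2 @0x41[25] → 0x44007  P=1,RW=1,US=1,PS=0
  L3 @0x44[7] → 0x48007  P=1,RW=1,US=1,PS=0
  → PA=0x48CB6  (4 entries read)

Access #0 PA: 0x3D212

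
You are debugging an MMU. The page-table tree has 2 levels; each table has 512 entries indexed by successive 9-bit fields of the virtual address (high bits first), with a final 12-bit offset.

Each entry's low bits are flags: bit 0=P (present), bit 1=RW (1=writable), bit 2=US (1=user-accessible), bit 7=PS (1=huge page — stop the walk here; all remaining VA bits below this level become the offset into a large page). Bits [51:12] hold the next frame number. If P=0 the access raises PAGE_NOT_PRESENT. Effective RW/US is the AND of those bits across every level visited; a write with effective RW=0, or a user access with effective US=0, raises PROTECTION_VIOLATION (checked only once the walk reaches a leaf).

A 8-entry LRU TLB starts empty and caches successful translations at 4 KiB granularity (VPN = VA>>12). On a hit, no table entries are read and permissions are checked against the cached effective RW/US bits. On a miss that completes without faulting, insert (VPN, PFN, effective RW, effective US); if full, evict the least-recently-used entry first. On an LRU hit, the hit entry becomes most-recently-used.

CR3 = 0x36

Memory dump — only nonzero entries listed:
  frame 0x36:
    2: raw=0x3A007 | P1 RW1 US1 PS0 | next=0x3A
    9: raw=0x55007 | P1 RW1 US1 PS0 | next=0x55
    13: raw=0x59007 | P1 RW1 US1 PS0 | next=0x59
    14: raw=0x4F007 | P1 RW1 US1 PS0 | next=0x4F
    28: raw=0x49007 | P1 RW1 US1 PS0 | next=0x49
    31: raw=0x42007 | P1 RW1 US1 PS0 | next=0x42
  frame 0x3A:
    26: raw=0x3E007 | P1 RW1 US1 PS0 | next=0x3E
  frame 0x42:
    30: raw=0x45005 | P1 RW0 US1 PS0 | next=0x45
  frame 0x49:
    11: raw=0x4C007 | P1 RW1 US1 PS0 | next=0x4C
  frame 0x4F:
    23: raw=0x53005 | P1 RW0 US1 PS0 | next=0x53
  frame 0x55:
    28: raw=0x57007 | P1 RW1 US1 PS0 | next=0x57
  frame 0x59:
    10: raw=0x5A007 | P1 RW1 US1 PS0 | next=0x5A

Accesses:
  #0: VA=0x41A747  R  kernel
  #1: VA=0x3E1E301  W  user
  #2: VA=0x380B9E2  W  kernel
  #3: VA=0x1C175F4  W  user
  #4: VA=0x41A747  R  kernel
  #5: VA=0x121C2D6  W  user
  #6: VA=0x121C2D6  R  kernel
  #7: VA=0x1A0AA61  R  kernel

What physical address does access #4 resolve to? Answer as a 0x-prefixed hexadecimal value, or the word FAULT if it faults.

Walk each access:
#0 VA=0x41A747 (r,kernel):
  L0 @0x36[2] → 0x3A007  P=1,RW=1,US=1,PS=0
  L1 @0x3A[26] → 0x3E007  P=1,RW=1,US=1,PS=0
  ⇒ phys 0x3E747  [2 reads]
#1 VA=0x3E1E301 (w,user):
  L0 @0x36[31] → 0x42007  P=1,RW=1,US=1,PS=0
  L1 @0x42[30] → 0x45005  P=1,RW=0,US=1,PS=0
  → PROTECTION_VIOLATION  (2 entries read)
#2 VA=0x380B9E2 (w,kernel):
  L0 @0x36[28] → 0x49007  P=1,RW=1,US=1,PS=0
  L1 @0x49[11] → 0x4C007  P=1,RW=1,US=1,PS=0
  ⇒ phys 0x4C9E2  [2 reads]
#3 VA=0x1C175F4 (w,user):
  L0 @0x36[14] → 0x4F007  P=1,RW=1,US=1,PS=0
  L1 @0x4F[23] → 0x53005  P=1,RW=0,US=1,PS=0
  → PROTECTION_VIOLATION  (2 entries read)
#4 VA=0x41A747 (r,kernel):
  TLB hit vpn=0x41A → PA=0x3E747
#5 VA=0x121C2D6 (w,user):
  L0 @0x36[9] → 0x55007  P=1,RW=1,US=1,PS=0
  L1 @0x55[28] → 0x57007  P=1,RW=1,US=1,PS=0
  ⇒ phys 0x572D6  [2 reads]
#6 VA=0x121C2D6 (r,kernel):
  TLB hit vpn=0x121C → PA=0x572D6
#7 VA=0x1A0AA61 (r,kernel):
  L0 @0x36[13] → 0x59007  P=1,RW=1,US=1,PS=0
  L1 @0x59[10] → 0x5A007  P=1,RW=1,US=1,PS=0
  ⇒ phys 0x5AA61  [2 reads]

Access #4 PA: 0x3E747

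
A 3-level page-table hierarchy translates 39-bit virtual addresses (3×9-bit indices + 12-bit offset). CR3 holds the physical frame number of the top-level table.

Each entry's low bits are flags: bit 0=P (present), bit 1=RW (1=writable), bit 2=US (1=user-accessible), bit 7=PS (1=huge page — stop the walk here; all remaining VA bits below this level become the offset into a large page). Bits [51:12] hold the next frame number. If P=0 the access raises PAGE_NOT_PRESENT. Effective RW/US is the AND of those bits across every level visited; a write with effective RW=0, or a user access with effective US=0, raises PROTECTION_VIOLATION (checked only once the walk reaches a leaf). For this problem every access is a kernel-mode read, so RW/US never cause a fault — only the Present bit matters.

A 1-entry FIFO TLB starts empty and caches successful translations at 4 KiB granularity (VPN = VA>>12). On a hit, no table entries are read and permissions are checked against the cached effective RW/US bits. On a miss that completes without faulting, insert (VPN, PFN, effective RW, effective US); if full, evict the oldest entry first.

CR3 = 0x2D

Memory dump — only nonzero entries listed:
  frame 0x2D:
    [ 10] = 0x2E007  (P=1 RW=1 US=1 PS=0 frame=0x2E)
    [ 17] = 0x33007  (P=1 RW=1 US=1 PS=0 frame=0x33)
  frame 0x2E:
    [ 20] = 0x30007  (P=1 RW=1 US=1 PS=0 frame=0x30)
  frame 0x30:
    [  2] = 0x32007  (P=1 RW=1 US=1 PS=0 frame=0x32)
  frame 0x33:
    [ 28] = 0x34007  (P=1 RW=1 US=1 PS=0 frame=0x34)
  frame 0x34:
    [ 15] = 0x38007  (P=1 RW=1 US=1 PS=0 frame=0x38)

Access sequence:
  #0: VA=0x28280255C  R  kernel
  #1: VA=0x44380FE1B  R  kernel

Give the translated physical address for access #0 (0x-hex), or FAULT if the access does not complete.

Trace:
#0 VA=0x28280255C (r,kernel):
  lvl0: tbl 0x2D, slot 10 ⇒ 0x2E007 (P1/RW1/US1/PS0)
  lvl1: tbl 0x2E, slot 20 ⇒ 0x30007 (P1/RW1/US1/PS0)
  lvl2: tbl 0x30, slot 2 ⇒ 0x32007 (P1/RW1/US1/PS0)
  ✓ 0x3255C  — 3 lookups
#1 VA=0x44380FE1B (r,kernel):
  lvl0: tbl 0x2D, slot 17 ⇒ 0x33007 (P1/RW1/US1/PS0)
  lvl1: tbl 0x33, slot 28 ⇒ 0x34007 (P1/RW1/US1/PS0)
  lvl2: tbl 0x34, slot 15 ⇒ 0x38007 (P1/RW1/US1/PS0)
  ✓ 0x38E1B  — 3 lookups

Access #0 PA: 0x3255C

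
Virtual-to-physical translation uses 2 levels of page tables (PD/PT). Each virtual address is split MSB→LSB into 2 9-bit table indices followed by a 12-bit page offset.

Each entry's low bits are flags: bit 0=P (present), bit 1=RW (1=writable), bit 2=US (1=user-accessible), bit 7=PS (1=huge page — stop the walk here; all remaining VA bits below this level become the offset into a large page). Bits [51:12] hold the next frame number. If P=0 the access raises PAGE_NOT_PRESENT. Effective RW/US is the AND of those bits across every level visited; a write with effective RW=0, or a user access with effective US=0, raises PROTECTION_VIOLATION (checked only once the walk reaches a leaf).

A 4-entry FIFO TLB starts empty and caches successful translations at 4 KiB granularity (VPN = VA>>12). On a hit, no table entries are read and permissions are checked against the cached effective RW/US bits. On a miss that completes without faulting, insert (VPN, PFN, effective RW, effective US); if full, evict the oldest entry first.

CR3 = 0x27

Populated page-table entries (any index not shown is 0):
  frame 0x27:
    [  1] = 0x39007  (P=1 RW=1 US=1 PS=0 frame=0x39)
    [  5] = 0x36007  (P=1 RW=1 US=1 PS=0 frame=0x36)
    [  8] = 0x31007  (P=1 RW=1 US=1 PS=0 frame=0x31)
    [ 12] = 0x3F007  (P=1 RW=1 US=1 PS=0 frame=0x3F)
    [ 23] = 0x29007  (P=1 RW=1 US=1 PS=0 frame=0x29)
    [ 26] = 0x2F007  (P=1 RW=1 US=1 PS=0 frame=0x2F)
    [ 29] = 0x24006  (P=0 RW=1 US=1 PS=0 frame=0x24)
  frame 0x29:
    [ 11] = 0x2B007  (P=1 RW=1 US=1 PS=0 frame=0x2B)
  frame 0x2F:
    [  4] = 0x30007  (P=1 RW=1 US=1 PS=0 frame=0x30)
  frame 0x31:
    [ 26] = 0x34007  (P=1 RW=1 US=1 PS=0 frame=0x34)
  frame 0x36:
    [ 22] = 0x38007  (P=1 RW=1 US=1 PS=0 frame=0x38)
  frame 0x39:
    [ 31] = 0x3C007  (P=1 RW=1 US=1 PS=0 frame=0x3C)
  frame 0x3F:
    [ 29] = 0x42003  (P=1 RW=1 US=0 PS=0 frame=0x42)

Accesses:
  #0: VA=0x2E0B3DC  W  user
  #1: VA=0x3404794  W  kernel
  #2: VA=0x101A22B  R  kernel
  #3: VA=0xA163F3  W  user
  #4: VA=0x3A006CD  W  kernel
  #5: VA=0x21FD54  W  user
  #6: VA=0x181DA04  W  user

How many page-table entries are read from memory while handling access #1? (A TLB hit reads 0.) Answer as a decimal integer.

Trace:
#0 VA=0x2E0B3DC (w,user):
  lvl0: tbl 0x27, slot 23 ⇒ 0x29007 (P1/RW1/US1/PS0)
  lvl1: tbl 0x29, slot 11 ⇒ 0x2B007 (P1/RW1/US1/PS0)
  ⇒ phys 0x2B3DC  [2 reads]
#1 VA=0x3404794 (w,kernel):
  lvl0: tbl 0x27, slot 26 ⇒ 0x2F007 (P1/RW1/US1/PS0)
  lvl1: tbl 0x2F, slot 4 ⇒ 0x30007 (P1/RW1/US1/PS0)
  ⇒ phys 0x30794  [2 reads]
#2 VA=0x101A22B (r,kernel):
  lvl0: tbl 0x27, slot 8 ⇒ 0x31007 (P1/RW1/US1/PS0)
  lvl1: tbl 0x31, slot 26 ⇒ 0x34007 (P1/RW1/US1/PS0)
  ⇒ phys 0x3422B  [2 reads]
#3 VA=0xA163F3 (w,user):
  lvl0: tbl 0x27, slot 5 ⇒ 0x36007 (P1/RW1/US1/PS0)
  lvl1: tbl 0x36, slot 22 ⇒ 0x38007 (P1/RW1/US1/PS0)
  ⇒ phys 0x383F3  [2 reads]
#4 VA=0x3A006CD (w,kernel):
  lvl0: tbl 0x27, slot 29 ⇒ 0x24006 (P0/RW1/US1/PS0)
  ⇒ fault: PAGE_NOT_PRESENT  — 1 lookups
#5 VA=0x21FD54 (w,user):
  lvl0: tbl 0x27, slot 1 ⇒ 0x39007 (P1/RW1/US1/PS0)
  lvl1: tbl 0x39, slot 31 ⇒ 0x3C007 (P1/RW1/US1/PS0)
  ⇒ phys 0x3CD54  [2 reads]
#6 VA=0x181DA04 (w,user):
  lvl0: tbl 0x27, slot 12 ⇒ 0x3F007 (P1/RW1/US1/PS0)
  lvl1: tbl 0x3F, slot 29 ⇒ 0x42003 (P1/RW1/US0/PS0)
  ⇒ fault: PROTECTION_VIOLATION  — 2 lookups

Entries read for #1: 2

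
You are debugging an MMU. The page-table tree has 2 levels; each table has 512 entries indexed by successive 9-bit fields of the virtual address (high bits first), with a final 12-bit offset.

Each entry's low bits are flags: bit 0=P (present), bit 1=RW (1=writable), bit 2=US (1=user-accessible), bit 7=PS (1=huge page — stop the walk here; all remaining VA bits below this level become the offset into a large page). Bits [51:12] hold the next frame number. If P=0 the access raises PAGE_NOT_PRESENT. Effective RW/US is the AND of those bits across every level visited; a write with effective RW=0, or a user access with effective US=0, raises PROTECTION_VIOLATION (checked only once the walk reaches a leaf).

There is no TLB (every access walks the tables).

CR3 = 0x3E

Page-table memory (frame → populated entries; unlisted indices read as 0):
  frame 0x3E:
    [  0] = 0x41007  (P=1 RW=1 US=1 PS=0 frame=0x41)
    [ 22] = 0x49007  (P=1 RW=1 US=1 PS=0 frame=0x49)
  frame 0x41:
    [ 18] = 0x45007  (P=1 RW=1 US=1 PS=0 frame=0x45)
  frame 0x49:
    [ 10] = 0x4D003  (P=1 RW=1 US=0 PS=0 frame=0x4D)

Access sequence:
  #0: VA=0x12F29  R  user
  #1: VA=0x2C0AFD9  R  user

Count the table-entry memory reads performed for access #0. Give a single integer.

Walk each access:
#0 VA=0x12F29 (r,user):
  L0: frame=0x3E idx=0 entry=0x41007 [P=1 RW=1 US=1 PS=0]
  L1: frame=0x41 idx=18 entry=0x45007 [P=1 RW=1 US=1 PS=0]
  → PA=0x45F29  (2 entries read)
#1 VA=0x2C0AFD9 (r,user):
  L0: frame=0x3E idx=22 entry=0x49007 [P=1 RW=1 US=1 PS=0]
  L1: frame=0x49 idx=10 entry=0x4D003 [P=1 RW=1 US=0 PS=0]
  ✗ PROTECTION_VIOLATION  [2 reads]

Entries read for #0: 2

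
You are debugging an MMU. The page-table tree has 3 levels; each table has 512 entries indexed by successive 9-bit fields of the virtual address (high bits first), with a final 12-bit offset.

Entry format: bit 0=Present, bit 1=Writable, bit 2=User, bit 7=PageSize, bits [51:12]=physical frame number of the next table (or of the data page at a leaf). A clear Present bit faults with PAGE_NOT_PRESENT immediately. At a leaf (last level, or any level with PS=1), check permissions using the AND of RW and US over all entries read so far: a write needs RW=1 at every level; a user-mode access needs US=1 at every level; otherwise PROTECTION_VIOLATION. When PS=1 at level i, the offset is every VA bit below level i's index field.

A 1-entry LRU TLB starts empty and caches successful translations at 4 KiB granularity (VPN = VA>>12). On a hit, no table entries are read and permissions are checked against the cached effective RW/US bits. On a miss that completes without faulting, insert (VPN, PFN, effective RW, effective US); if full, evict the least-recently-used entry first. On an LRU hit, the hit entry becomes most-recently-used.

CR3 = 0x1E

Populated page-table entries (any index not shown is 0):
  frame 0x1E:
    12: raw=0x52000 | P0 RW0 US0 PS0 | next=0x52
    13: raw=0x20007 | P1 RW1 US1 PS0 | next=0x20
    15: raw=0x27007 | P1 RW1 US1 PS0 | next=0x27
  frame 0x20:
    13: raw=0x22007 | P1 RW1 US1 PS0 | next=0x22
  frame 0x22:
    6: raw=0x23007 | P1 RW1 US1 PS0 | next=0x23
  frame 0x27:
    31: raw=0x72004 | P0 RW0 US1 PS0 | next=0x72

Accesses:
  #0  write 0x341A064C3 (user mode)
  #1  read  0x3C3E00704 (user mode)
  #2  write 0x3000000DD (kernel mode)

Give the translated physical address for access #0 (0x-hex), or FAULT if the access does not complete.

Per-access translation:
#0 VA=0x341A064C3 (w,user):
  L0 @0x1E[13] → 0x20007  P=1,RW=1,US=1,PS=0
  L1 @0x20[13] → 0x22007  P=1,RW=1,US=1,PS=0
  L2 @0x22[6] → 0x23007  P=1,RW=1,US=1,PS=0
  ⇒ phys 0x234C3  [3 reads]
#1 VA=0x3C3E00704 (r,user):
  L0 @0x1E[15] → 0x27007  P=1,RW=1,US=1,PS=0
  L1 @0x27[31] → 0x72004  P=0,RW=0,US=1,PS=0
  ✗ PAGE_NOT_PRESENT  [2 reads]
#2 VA=0x3000000DD (w,kernel):
  L0 @0x1E[12] → 0x52000  P=0,RW=0,US=0,PS=0
  ✗ PAGE_NOT_PRESENT  [1 reads]

Access #0 PA: 0x234C3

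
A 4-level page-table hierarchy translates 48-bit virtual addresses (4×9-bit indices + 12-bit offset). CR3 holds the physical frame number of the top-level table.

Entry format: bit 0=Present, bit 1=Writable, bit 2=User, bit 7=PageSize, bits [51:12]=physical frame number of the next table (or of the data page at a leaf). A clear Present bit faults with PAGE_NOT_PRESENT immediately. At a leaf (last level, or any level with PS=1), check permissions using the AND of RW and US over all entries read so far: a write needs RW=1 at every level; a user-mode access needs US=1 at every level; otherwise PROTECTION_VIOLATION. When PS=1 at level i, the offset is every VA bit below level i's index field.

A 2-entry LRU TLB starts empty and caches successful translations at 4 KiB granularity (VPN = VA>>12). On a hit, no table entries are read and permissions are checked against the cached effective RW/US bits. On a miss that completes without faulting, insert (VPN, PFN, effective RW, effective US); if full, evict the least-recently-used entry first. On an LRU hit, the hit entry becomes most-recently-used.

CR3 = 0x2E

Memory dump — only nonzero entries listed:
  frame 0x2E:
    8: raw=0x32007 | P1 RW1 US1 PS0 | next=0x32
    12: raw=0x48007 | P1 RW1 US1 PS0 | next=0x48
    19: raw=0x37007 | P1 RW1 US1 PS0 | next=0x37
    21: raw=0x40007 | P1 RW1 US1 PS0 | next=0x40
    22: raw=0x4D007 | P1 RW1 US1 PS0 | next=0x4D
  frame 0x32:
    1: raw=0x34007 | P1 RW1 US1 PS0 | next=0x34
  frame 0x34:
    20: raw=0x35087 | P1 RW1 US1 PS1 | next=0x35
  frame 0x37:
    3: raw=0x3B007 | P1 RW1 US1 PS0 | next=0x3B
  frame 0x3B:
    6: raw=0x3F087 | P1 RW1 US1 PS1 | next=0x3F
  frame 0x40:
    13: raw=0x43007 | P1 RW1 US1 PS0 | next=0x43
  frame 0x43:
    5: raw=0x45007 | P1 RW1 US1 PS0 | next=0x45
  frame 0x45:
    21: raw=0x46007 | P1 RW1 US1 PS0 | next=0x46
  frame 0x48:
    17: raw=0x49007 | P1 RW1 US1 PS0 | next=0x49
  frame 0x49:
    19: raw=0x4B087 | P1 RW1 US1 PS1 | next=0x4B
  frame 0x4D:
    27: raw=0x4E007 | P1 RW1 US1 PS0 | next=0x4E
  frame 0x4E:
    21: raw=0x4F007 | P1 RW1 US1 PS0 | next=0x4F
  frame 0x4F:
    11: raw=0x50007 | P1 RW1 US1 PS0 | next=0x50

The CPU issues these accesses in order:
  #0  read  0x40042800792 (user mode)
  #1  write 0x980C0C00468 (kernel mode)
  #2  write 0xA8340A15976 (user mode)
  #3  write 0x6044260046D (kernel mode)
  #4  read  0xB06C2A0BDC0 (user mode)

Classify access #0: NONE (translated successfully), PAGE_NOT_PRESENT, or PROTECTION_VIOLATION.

Walk each access:
#0 VA=0x40042800792 (r,user):
  [0] read 0x2E idx=8: raw=0x32007 flags P=1 W=1 U=1 S=0
  [1] read 0x32 idx=1: raw=0x34007 flags P=1 W=1 U=1 S=0
  [2] read 0x34 idx=20: raw=0x35087 flags P=1 W=1 U=1 S=1
  ✓ 0x35792 (huge @L2)  — 3 lookups
#1 VA=0x980C0C00468 (w,kernel):
  [0] read 0x2E idx=19: raw=0x37007 flags P=1 W=1 U=1 S=0
  [1] read 0x37 idx=3: raw=0x3B007 flags P=1 W=1 U=1 S=0
  [2] read 0x3B idx=6: raw=0x3F087 flags P=1 W=1 U=1 S=1
  ✓ 0x3F468 (huge @L2)  — 3 lookups
#2 VA=0xA8340A15976 (w,user):
  [0] read 0x2E idx=21: raw=0x40007 flags P=1 W=1 U=1 S=0
  [1] read 0x40 idx=13: raw=0x43007 flags P=1 W=1 U=1 S=0
  [2] read 0x43 idx=5: raw=0x45007 flags P=1 W=1 U=1 S=0
  [3] read 0x45 idx=21: raw=0x46007 flags P=1 W=1 U=1 S=0
  ✓ 0x46976  — 4 lookups
#3 VA=0x6044260046D (w,kernel):
  [0] read 0x2E idx=12: raw=0x48007 flags P=1 W=1 U=1 S=0
  [1] read 0x48 idx=17: raw=0x49007 flags P=1 W=1 U=1 S=0
  [2] read 0x49 idx=19: raw=0x4B087 flags P=1 W=1 U=1 S=1
  ✓ 0x4B46D (huge @L2)  — 3 lookups
#4 VA=0xB06C2A0BDC0 (r,user):
  [0] read 0x2E idx=22: raw=0x4D007 flags P=1 W=1 U=1 S=0
  [1] read 0x4D idx=27: raw=0x4E007 flags P=1 W=1 U=1 S=0
  [2] read 0x4E idx=21: raw=0x4F007 flags P=1 W=1 U=1 S=0
  [3] read 0x4F idx=11: raw=0x50007 flags P=1 W=1 U=1 S=0
  ✓ 0x50DC0  — 4 lookups

Access #0 fault: NONE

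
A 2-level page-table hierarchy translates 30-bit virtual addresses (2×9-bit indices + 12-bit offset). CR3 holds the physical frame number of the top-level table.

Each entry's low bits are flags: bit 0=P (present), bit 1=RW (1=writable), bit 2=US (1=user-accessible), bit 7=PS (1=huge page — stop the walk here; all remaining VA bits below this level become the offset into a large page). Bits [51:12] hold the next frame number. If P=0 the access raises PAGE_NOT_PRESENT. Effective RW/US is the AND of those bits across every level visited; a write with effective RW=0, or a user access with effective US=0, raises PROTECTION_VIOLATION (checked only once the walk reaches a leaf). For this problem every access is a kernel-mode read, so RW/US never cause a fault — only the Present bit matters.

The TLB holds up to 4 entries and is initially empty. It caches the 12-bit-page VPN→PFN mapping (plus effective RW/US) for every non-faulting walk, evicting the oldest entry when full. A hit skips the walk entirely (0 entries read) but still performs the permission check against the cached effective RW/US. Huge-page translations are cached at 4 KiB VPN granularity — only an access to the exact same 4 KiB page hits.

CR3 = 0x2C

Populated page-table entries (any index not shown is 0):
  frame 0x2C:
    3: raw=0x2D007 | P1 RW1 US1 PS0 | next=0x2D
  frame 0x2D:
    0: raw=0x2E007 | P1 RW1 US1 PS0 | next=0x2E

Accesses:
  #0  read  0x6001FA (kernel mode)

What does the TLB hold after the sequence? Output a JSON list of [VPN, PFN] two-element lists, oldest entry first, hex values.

Walk each access:
#0 VA=0x6001FA (r,kernel):
  lvl0: tbl 0x2C, slot 3 ⇒ 0x2D007 (P1/RW1/US1/PS0)
  lvl1: tbl 0x2D, slot 0 ⇒ 0x2E007 (P1/RW1/US1/PS0)
  → PA=0x2E1FA  (2 entries read)

TLB: [["0x600", "0x2E"]]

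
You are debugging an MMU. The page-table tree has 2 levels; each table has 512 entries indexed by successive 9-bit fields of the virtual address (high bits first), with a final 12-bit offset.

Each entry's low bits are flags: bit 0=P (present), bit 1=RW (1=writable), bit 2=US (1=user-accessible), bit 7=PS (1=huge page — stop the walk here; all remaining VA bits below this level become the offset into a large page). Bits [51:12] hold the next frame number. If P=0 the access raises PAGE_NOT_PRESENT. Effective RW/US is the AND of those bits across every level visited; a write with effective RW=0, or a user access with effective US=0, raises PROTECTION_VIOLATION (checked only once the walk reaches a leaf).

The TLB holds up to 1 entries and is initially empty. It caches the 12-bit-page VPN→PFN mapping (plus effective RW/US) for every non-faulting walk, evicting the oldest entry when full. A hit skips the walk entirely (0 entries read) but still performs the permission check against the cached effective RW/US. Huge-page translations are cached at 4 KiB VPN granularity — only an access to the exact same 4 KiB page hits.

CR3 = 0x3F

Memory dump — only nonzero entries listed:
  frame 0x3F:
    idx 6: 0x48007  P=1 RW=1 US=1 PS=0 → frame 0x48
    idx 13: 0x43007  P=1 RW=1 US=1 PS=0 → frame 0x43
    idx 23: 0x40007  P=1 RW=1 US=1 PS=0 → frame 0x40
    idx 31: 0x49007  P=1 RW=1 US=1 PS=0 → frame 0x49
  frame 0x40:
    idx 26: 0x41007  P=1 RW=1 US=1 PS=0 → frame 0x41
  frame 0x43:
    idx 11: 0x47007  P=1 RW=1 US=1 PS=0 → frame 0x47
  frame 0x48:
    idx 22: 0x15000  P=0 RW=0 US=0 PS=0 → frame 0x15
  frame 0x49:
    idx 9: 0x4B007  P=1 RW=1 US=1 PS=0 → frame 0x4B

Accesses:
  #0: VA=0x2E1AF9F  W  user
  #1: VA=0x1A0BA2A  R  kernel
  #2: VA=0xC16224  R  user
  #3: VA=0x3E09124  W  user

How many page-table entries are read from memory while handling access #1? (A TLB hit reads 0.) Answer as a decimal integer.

Per-access translation:
#0 VA=0x2E1AF9F (w,user):
  [0] read 0x3F idx=23: raw=0x40007 flags P=1 W=1 U=1 S=0
  [1] read 0x40 idx=26: raw=0x41007 flags P=1 W=1 U=1 S=0
  ⇒ phys 0x41F9F  [2 reads]
#1 VA=0x1A0BA2A (r,kernel):
  [0] read 0x3F idx=13: raw=0x43007 flags P=1 W=1 U=1 S=0
  [1] read 0x43 idx=11: raw=0x47007 flags P=1 W=1 U=1 S=0
  ⇒ phys 0x47A2A  [2 reads]
#2 VA=0xC16224 (r,user):
  [0] read 0x3F idx=6: raw=0x48007 flags P=1 W=1 U=1 S=0
  [1] read 0x48 idx=22: raw=0x15000 flags P=0 W=0 U=0 S=0
  → PAGE_NOT_PRESENT  (2 entries read)
#3 VA=0x3E09124 (w,user):
  [0] read 0x3F idx=31: raw=0x49007 flags P=1 W=1 U=1 S=0
  [1] read 0x49 idx=9: raw=0x4B007 flags P=1 W=1 U=1 S=0
  ⇒ phys 0x4B124  [2 reads]

Entries read for #1: 2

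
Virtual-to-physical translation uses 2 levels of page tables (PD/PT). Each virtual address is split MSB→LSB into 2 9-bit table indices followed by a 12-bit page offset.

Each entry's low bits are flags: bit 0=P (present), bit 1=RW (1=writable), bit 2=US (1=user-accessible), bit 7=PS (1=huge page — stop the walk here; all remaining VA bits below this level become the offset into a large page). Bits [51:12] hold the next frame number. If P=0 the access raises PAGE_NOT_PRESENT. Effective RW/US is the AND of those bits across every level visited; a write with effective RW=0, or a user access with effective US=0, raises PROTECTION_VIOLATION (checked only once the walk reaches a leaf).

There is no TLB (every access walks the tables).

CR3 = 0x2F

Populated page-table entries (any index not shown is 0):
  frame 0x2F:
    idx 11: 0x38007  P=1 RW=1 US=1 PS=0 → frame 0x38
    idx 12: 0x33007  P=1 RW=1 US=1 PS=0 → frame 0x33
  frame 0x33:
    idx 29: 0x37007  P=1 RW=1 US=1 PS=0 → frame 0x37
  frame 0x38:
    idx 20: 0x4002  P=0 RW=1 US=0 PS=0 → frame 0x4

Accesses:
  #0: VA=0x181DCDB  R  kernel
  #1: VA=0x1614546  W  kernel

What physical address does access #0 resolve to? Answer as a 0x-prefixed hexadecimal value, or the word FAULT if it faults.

Walk each access:
#0 VA=0x181DCDB (r,kernel):
  [0] read 0x2F idx=12: raw=0x33007 flags P=1 W=1 U=1 S=0
  [1] read 0x33 idx=29: raw=0x37007 flags P=1 W=1 U=1 S=0
  ⇒ phys 0x37CDB  [2 reads]
#1 VA=0x1614546 (w,kernel):
  [0] read 0x2F idx=11: raw=0x38007 flags P=1 W=1 U=1 S=0
  [1] read 0x38 idx=20: raw=0x4002 flags P=0 W=1 U=0 S=0
  ✗ PAGE_NOT_PRESENT  [2 reads]

Access #0 PA: 0x37CDB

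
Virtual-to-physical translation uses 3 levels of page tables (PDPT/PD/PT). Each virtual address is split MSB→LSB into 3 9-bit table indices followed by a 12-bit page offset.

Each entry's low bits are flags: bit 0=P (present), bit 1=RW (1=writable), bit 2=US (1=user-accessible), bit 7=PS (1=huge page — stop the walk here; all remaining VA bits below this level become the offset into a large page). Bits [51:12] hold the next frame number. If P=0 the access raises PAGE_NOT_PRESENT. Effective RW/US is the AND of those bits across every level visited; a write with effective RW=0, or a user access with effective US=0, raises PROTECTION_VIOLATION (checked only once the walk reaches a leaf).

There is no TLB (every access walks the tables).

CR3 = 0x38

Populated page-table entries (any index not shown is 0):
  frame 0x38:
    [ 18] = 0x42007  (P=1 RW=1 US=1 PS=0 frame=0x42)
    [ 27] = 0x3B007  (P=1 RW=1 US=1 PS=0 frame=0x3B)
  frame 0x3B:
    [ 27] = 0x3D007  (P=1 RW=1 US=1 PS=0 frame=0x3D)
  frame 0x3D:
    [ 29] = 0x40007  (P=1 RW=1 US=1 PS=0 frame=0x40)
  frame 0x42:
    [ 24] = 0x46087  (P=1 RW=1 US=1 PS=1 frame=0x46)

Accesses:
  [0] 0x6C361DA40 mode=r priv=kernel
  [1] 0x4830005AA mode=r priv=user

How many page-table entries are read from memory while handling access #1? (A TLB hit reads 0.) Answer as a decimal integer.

Per-access translation:
#0 VA=0x6C361DA40 (r,kernel):
  L0: frame=0x38 idx=27 entry=0x3B007 [P=1 RW=1 US=1 PS=0]
  L1: frame=0x3B idx=27 entry=0x3D007 [P=1 RW=1 US=1 PS=0]
  L2: frame=0x3D idx=29 entry=0x40007 [P=1 RW=1 US=1 PS=0]
  ⇒ phys 0x40A40  [3 reads]
#1 VA=0x4830005AA (r,user):
  L0: frame=0x38 idx=18 entry=0x42007 [P=1 RW=1 US=1 PS=0]
  L1: frame=0x42 idx=24 entry=0x46087 [P=1 RW=1 US=1 PS=1]
  ⇒ phys 0x465AA (huge @L1)  [2 reads]

Entries read for #1: 2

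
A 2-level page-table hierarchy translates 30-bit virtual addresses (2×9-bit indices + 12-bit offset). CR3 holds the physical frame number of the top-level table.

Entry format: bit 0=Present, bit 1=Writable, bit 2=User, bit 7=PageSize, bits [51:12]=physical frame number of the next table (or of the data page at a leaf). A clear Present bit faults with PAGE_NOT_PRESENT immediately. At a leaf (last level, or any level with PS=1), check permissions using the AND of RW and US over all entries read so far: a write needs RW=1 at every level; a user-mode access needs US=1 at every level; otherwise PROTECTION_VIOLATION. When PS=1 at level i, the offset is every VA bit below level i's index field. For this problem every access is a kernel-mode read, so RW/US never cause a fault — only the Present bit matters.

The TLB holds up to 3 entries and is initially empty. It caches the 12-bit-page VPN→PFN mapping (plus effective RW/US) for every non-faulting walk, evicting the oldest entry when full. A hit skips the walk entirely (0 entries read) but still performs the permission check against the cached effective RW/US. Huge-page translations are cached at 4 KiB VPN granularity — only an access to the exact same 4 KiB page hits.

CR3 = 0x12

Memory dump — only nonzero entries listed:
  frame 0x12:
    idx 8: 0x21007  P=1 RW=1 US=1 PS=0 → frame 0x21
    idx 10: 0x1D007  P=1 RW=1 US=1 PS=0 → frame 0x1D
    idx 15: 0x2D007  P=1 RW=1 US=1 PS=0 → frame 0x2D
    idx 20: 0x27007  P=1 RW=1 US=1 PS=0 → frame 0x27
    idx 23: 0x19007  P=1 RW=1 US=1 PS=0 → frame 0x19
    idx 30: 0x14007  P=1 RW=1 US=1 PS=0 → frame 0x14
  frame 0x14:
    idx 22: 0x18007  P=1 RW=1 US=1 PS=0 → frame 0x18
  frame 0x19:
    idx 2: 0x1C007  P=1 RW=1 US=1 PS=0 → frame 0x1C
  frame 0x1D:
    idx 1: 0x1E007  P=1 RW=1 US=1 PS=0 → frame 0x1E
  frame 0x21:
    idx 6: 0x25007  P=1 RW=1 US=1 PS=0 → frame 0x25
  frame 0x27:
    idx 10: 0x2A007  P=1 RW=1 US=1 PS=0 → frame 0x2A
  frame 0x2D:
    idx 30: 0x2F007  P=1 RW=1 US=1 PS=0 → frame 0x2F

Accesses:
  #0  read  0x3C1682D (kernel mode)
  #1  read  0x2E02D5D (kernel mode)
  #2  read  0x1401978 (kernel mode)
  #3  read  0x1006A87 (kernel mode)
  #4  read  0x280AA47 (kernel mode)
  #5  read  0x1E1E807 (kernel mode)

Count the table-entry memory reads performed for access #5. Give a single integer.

Trace:
#0 VA=0x3C1682D (r,kernel):
  L0: frame=0x12 idx=30 entry=0x14007 [P=1 RW=1 US=1 PS=0]
  L1: frame=0x14 idx=22 entry=0x18007 [P=1 RW=1 US=1 PS=0]
  ⇒ phys 0x1882D  [2 reads]
#1 VA=0x2E02D5D (r,kernel):
  L0: frame=0x12 idx=23 entry=0x19007 [P=1 RW=1 US=1 PS=0]
  L1: frame=0x19 idx=2 entry=0x1C007 [P=1 RW=1 US=1 PS=0]
  ⇒ phys 0x1CD5D  [2 reads]
#2 VA=0x1401978 (r,kernel):
  L0: frame=0x12 idx=10 entry=0x1D007 [P=1 RW=1 US=1 PS=0]
  L1: frame=0x1D idx=1 entry=0x1E007 [P=1 RW=1 US=1 PS=0]
  ⇒ phys 0x1E978  [2 reads]
#3 VA=0x1006A87 (r,kernel):
  L0: frame=0x12 idx=8 entry=0x21007 [P=1 RW=1 US=1 PS=0]
  L1: frame=0x21 idx=6 entry=0x25007 [P=1 RW=1 US=1 PS=0]
  ⇒ phys 0x25A87  [2 reads]
#4 VA=0x280AA47 (r,kernel):
  L0: frame=0x12 idx=20 entry=0x27007 [P=1 RW=1 US=1 PS=0]
  L1: frame=0x27 idx=10 entry=0x2A007 [P=1 RW=1 US=1 PS=0]
  ⇒ phys 0x2AA47  [2 reads]
#5 VA=0x1E1E807 (r,kernel):
  L0: frame=0x12 idx=15 entry=0x2D007 [P=1 RW=1 US=1 PS=0]
  L1: frame=0x2D idx=30 entry=0x2F007 [P=1 RW=1 US=1 PS=0]
  ⇒ phys 0x2F807  [2 reads]

Entries read for #5: 2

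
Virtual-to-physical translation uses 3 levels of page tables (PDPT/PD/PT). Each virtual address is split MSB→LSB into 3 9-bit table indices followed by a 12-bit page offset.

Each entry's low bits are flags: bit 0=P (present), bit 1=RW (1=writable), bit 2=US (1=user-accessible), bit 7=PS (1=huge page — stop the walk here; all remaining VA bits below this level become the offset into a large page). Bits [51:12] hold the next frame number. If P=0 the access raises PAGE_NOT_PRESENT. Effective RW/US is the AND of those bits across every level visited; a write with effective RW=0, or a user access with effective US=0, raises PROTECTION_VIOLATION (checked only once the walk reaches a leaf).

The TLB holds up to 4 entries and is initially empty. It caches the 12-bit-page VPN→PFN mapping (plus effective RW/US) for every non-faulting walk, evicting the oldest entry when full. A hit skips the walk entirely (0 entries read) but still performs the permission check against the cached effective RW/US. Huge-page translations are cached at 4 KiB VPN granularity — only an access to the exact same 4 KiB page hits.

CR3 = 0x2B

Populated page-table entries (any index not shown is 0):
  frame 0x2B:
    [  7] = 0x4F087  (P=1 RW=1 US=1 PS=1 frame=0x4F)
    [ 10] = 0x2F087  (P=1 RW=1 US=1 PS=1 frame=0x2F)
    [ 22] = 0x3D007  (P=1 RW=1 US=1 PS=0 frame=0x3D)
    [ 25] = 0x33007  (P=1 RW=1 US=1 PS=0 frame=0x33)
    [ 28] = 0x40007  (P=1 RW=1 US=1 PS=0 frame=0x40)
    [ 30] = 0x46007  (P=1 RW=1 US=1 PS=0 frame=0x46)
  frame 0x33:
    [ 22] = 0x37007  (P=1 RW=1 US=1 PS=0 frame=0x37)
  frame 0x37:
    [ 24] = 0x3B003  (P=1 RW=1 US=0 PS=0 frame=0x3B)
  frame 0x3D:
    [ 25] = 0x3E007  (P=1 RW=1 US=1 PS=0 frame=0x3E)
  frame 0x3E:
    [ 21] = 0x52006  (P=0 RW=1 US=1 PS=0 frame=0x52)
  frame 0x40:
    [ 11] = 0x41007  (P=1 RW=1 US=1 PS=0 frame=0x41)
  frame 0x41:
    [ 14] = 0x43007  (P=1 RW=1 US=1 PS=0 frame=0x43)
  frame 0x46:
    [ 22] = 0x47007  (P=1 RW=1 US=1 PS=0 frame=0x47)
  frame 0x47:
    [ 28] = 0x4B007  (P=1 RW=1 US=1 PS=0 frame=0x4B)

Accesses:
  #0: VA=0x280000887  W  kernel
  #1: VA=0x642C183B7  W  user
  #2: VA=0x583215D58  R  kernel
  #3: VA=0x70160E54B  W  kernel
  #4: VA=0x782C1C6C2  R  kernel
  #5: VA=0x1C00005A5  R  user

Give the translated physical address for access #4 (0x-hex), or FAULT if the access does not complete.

Per-access translation:
#0 VA=0x280000887 (w,kernel):
  [0] read 0x2B idx=10: raw=0x2F087 flags P=1 W=1 U=1 S=1
  ⇒ phys 0x2F887 (huge @L0)  [1 reads]
#1 VA=0x642C183B7 (w,user):
  [0] read 0x2B idx=25: raw=0x33007 flags P=1 W=1 U=1 S=0
  [1] read 0x33 idx=22: raw=0x37007 flags P=1 W=1 U=1 S=0
  [2] read 0x37 idx=24: raw=0x3B003 flags P=1 W=1 U=0 S=0
  ✗ PROTECTION_VIOLATION  [3 reads]
#2 VA=0x583215D58 (r,kernel):
  [0] read 0x2B idx=22: raw=0x3D007 flags P=1 W=1 U=1 S=0
  [1] read 0x3D idx=25: raw=0x3E007 flags P=1 W=1 U=1 S=0
  [2] read 0x3E idx=21: raw=0x52006 flags P=0 W=1 U=1 S=0
  ✗ PAGE_NOT_PRESENT  [3 reads]
#3 VA=0x70160E54B (w,kernel):
  [0] read 0x2B idx=28: raw=0x40007 flags P=1 W=1 U=1 S=0
  [1] read 0x40 idx=11: raw=0x41007 flags P=1 W=1 U=1 S=0
  [2] read 0x41 idx=14: raw=0x43007 flags P=1 W=1 U=1 S=0
  ⇒ phys 0x4354B  [3 reads]
#4 VA=0x782C1C6C2 (r,kernel):
  [0] read 0x2B idx=30: raw=0x46007 flags P=1 W=1 U=1 S=0
  [1] read 0x46 idx=22: raw=0x47007 flags P=1 W=1 U=1 S=0
  [2] read 0x47 idx=28: raw=0x4B007 flags P=1 W=1 U=1 S=0
  ⇒ phys 0x4B6C2  [3 reads]
#5 VA=0x1C00005A5 (r,user):
  [0] read 0x2B idx=7: raw=0x4F087 flags P=1 W=1 U=1 S=1
  ⇒ phys 0x4F5A5 (huge @L0)  [1 reads]

Access #4 PA: 0x4B6C2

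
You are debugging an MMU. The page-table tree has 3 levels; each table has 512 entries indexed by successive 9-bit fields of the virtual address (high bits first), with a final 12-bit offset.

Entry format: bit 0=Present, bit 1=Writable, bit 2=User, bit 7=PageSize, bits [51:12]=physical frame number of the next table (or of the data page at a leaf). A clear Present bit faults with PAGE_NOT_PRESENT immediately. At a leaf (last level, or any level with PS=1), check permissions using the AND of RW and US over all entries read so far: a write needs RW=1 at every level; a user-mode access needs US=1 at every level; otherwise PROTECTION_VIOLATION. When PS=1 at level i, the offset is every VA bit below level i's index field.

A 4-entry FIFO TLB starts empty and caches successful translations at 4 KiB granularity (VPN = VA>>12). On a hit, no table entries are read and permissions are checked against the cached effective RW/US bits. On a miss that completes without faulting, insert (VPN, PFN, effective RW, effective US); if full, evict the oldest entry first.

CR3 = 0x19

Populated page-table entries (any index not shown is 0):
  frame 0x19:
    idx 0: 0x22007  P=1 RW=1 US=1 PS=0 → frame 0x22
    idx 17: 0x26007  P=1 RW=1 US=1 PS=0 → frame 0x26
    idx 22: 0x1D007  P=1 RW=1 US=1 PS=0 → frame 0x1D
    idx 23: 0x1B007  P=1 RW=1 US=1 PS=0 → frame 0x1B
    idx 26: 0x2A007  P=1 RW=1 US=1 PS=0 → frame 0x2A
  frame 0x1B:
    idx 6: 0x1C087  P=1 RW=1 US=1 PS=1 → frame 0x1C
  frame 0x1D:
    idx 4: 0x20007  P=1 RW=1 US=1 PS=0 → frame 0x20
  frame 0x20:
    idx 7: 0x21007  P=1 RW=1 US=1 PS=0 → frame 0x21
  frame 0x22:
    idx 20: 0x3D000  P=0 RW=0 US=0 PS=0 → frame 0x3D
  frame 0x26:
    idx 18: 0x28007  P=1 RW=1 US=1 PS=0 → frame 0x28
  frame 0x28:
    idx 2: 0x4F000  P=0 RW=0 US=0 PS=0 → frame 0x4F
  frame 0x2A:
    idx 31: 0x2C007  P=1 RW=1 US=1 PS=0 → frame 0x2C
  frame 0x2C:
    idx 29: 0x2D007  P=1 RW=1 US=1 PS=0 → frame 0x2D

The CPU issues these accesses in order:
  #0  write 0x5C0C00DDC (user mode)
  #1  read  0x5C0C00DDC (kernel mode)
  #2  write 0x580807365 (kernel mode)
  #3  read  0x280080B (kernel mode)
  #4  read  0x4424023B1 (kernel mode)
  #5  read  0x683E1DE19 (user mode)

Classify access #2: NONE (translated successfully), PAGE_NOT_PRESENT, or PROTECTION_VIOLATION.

Trace:
#0 VA=0x5C0C00DDC (w,user):
  lvl0: tbl 0x19, slot 23 ⇒ 0x1B007 (P1/RW1/US1/PS0)
  lvl1: tbl 0x1B, slot 6 ⇒ 0x1C087 (P1/RW1/US1/PS1)
  ⇒ phys 0x1CDDC (huge @L1)  [2 reads]
#1 VA=0x5C0C00DDC (r,kernel):
  TLB hit vpn=0x5C0C00 → PA=0x1CDDC
#2 VA=0x580807365 (w,kernel):
  lvl0: tbl 0x19, slot 22 ⇒ 0x1D007 (P1/RW1/US1/PS0)
  lvl1: tbl 0x1D, slot 4 ⇒ 0x20007 (P1/RW1/US1/PS0)
  lvl2: tbl 0x20, slot 7 ⇒ 0x21007 (P1/RW1/US1/PS0)
  ⇒ phys 0x21365  [3 reads]
#3 VA=0x280080B (r,kernel):
  lvl0: tbl 0x19, slot 0 ⇒ 0x22007 (P1/RW1/US1/PS0)
  lvl1: tbl 0x22, slot 20 ⇒ 0x3D000 (P0/RW0/US0/PS0)
  → PAGE_NOT_PRESENT  (2 entries read)
#4 VA=0x4424023B1 (r,kernel):
  lvl0: tbl 0x19, slot 17 ⇒ 0x26007 (P1/RW1/US1/PS0)
  lvl1: tbl 0x26, slot 18 ⇒ 0x28007 (P1/RW1/US1/PS0)
  lvl2: tbl 0x28, slot 2 ⇒ 0x4F000 (P0/RW0/US0/PS0)
  → PAGE_NOT_PRESENT  (3 entries read)
#5 VA=0x683E1DE19 (r,user):
  lvl0: tbl 0x19, slot 26 ⇒ 0x2A007 (P1/RW1/US1/PS0)
  lvl1: tbl 0x2A, slot 31 ⇒ 0x2C007 (P1/RW1/US1/PS0)
  lvl2: tbl 0x2C, slot 29 ⇒ 0x2D007 (P1/RW1/US1/PS0)
  ⇒ phys 0x2DE19  [3 reads]

Access #2 fault: NONE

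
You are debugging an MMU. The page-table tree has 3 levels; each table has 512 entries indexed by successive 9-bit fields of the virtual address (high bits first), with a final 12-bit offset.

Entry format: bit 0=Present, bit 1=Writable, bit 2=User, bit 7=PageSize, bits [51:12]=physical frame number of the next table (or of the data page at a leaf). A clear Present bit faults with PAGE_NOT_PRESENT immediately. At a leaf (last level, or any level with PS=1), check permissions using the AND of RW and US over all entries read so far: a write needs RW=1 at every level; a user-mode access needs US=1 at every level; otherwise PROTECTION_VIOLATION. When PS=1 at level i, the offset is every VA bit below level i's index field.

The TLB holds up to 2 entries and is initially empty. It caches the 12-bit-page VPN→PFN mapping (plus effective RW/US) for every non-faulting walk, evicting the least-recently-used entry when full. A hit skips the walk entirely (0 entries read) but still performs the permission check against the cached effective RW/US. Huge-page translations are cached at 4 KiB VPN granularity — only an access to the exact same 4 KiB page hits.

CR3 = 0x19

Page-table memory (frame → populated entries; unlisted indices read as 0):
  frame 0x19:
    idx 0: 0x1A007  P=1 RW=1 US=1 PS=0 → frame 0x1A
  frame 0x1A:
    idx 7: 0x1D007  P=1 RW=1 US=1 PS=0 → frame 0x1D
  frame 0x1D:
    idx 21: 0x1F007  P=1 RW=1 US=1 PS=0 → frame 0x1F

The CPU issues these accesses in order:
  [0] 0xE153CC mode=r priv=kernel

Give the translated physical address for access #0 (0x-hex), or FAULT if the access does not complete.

Walk each access:
#0 VA=0xE153CC (r,kernel):
  lvl0: tbl 0x19, slot 0 ⇒ 0x1A007 (P1/RW1/US1/PS0)
  lvl1: tbl 0x1A, slot 7 ⇒ 0x1D007 (P1/RW1/US1/PS0)
  lvl2: tbl 0x1D, slot 21 ⇒ 0x1F007 (P1/RW1/US1/PS0)
  ⇒ phys 0x1F3CC  [3 reads]

Access #0 PA: 0x1F3CC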